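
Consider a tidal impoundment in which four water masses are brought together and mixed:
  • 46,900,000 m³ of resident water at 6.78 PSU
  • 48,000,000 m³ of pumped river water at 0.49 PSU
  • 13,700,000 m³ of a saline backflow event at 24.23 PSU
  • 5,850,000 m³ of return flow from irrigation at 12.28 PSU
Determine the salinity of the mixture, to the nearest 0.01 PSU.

6.51 PSU

Total salt / total volume:
salt = 46,900,000×6.78 + 48,000,000×0.49 + 13,700,000×24.23 + 5,850,000×12.28 = 317,982,000 + 23,520,000 + 331,951,000 + 71,838,000 = 745,291,000
volume = 46,900,000 + 48,000,000 + 13,700,000 + 5,850,000 = 114,450,000 m³
S = 745,291,000 / 114,450,000 = 6.5119 PSU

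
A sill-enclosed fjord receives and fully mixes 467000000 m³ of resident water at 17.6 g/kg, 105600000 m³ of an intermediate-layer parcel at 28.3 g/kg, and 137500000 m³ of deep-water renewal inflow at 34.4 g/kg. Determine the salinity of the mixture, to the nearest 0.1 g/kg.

Conserving salt mass:
salt = 467,000,000×17.6 + 105,600,000×28.3 + 137,500,000×34.4 = 8,219,200,000 + 2,988,480,000 + 4,730,000,000 = 15,937,680,000
volume = 467,000,000 + 105,600,000 + 137,500,000 = 710,100,000 m³
S = 15,937,680,000 / 710,100,000 = 22.444 g/kg

22.4 g/kg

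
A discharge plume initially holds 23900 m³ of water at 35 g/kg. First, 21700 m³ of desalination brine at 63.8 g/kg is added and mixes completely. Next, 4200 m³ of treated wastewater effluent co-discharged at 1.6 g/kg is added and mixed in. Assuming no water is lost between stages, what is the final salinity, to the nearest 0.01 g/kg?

Mass of salt is conserved:
Initial salt = 23,900×35 = 836,500
After stage 1: salt = 836,500 + 21,700×63.8 = 2,220,960; volume = 45,600 m³; S = 48.705 g/kg
After stage 2: salt = 2,220,960 + 4,200×1.6 = 2,227,680; volume = 49,800 m³
S = 2,227,680 / 49,800 = 44.7325 g/kg

44.73 g/kg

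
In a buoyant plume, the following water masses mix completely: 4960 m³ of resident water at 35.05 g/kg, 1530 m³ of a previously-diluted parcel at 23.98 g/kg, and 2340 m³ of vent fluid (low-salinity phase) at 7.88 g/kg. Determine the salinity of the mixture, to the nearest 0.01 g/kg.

Salt balance:
salt = 4,960×35.05 + 1,530×23.98 + 2,340×7.88 = 173,848 + 36,689.4 + 18,439.2 = 228,976.6
volume = 4,960 + 1,530 + 2,340 = 8,830 m³
S = 228,976.6 / 8,830 = 25.9317 g/kg

25.93 g/kg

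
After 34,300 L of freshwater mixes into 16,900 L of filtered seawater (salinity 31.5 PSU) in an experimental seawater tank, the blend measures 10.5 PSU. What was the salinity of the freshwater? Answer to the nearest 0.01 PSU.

0.15 PSU

Salt balance: 16,900×31.5 + 34,300×S = 51,200×10.5
532,350 + 34,300·S = 537,600
S = (537,600 − 532,350) / 34,300 = 0.1531 PSU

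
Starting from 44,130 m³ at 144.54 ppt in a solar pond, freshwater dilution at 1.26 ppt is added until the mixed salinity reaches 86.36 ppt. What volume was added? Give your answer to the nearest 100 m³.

Salt balance: 44,130×144.54 + V×1.26 = (44,130+V)×86.36
6,378,550.2 + 1.26V = 3,811,066.8 + 86.36V
2,567,483.4 = 85.1V
V = 30,170.19 m³

30200 m³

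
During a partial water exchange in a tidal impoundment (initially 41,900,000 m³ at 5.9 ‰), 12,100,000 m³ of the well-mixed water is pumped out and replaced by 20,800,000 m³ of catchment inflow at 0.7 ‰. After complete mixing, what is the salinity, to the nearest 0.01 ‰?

3.76 ‰

Remaining after removal: 29,800,000 m³ at 5.9 ‰ (salt = 175,820,000)
After addition: salt = 175,820,000 + 20,800,000×0.7 = 190,380,000; volume = 50,600,000 m³
S = 190,380,000 / 50,600,000 = 3.7625 ‰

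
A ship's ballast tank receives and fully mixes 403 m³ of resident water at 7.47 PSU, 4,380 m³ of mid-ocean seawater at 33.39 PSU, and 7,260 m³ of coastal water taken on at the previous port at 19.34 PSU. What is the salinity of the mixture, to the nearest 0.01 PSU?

24.05 PSU

Conserving salt mass:
salt = 403×7.47 + 4,380×33.39 + 7,260×19.34 = 3,010.41 + 146,248.2 + 140,408.4 = 289,667.01
volume = 403 + 4,380 + 7,260 = 12,043 m³
S = 289,667.01 / 12,043 = 24.0527 PSU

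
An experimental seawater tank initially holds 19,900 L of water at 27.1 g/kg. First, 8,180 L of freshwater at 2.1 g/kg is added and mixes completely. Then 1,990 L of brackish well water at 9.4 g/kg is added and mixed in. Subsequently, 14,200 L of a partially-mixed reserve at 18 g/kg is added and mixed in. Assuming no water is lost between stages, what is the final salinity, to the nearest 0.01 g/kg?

Mass of salt is conserved:
Initial salt = 19,900×27.1 = 539,290
After stage 1: salt = 539,290 + 8,180×2.1 = 556,468; volume = 28,080 L; S = 19.817 g/kg
After stage 2: salt = 556,468 + 1,990×9.4 = 575,174; volume = 30,070 L; S = 19.128 g/kg
After stage 3: salt = 575,174 + 14,200×18 = 830,774; volume = 44,270 L
S = 830,774 / 44,270 = 18.7661 g/kg

18.77 g/kg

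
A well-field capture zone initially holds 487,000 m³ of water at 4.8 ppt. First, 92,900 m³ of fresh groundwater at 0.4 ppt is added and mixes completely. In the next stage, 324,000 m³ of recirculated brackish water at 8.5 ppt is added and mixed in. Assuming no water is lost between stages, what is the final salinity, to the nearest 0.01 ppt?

Mass of salt is conserved:
Initial salt = 487,000×4.8 = 2,337,600
After stage 1: salt = 2,337,600 + 92,900×0.4 = 2,374,760; volume = 579,900 m³; S = 4.095 ppt
After stage 2: salt = 2,374,760 + 324,000×8.5 = 5,128,760; volume = 903,900 m³
S = 5,128,760 / 903,900 = 5.674 ppt

5.67 ppt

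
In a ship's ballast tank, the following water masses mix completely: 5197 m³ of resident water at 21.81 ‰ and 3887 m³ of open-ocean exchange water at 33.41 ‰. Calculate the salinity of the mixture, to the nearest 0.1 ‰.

Weighted by volume,
salt = 5,197×21.81 + 3,887×33.41 = 113,346.57 + 129,864.67 = 243,211.24
volume = 5,197 + 3,887 = 9,084 m³
S = 243,211.24 / 9,084 = 26.774 ‰

26.8 ‰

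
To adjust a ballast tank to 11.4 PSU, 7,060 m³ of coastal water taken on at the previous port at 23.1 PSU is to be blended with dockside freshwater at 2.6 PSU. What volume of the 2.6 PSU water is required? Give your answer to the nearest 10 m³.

Salt balance: 7,060×23.1 + V×2.6 = (7,060+V)×11.4
163,086 + 2.6V = 80,484 + 11.4V
82,602 = 8.8V
V = 9,386.59 m³

9390 m³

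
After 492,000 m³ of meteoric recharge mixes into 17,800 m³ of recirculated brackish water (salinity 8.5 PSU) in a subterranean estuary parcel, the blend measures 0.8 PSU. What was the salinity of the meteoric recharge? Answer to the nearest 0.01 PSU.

0.52 PSU

Salt balance: 17,800×8.5 + 492,000×S = 509,800×0.8
151,300 + 492,000·S = 407,840
S = (407,840 − 151,300) / 492,000 = 0.5214 PSU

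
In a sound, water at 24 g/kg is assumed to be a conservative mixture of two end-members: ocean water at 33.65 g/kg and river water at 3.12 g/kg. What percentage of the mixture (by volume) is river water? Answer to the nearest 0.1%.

Let f be the freshwater fraction. Salt balance per unit volume:
f×3.12 + (1−f)×33.65 = 24
f = (33.65 − 24) / (33.65 − 3.12) = 9.65/30.53 = 0.3161

31.6%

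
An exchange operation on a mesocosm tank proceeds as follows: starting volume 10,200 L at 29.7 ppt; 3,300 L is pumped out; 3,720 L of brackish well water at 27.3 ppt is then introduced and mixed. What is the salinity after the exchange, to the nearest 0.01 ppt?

Remaining after removal: 6,900 L at 29.7 ppt (salt = 204,930)
After addition: salt = 204,930 + 3,720×27.3 = 306,486; volume = 10,620 L
S = 306,486 / 10,620 = 28.8593 ppt

28.86 ppt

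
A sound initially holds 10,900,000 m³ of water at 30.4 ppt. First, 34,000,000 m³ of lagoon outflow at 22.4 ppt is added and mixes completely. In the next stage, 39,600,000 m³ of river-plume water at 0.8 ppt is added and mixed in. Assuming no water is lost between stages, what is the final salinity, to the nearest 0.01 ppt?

13.31 ppt

By conservation of dissolved salt,
Initial salt = 10,900,000×30.4 = 331,360,000
After stage 1: salt = 331,360,000 + 34,000,000×22.4 = 1,092,960,000; volume = 44,900,000 m³; S = 24.342 ppt
After stage 2: salt = 1,092,960,000 + 39,600,000×0.8 = 1,124,640,000; volume = 84,500,000 m³
S = 1,124,640,000 / 84,500,000 = 13.3093 ppt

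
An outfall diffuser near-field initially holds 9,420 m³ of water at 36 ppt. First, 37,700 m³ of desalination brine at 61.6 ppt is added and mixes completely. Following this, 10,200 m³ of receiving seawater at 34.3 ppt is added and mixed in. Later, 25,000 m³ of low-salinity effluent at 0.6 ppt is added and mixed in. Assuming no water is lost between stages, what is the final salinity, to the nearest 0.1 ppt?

Weighted by volume,
Initial salt = 9,420×36 = 339,120
After stage 1: salt = 339,120 + 37,700×61.6 = 2,661,440; volume = 47,120 m³; S = 56.482 ppt
After stage 2: salt = 2,661,440 + 10,200×34.3 = 3,011,300; volume = 57,320 m³; S = 52.535 ppt
After stage 3: salt = 3,011,300 + 25,000×0.6 = 3,026,300; volume = 82,320 m³
S = 3,026,300 / 82,320 = 36.7626 ppt

36.8 ppt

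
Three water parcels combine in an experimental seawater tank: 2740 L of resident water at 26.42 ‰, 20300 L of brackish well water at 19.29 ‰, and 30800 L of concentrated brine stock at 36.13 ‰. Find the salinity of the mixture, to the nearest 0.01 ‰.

Mass of salt is conserved:
salt = 2,740×26.42 + 20,300×19.29 + 30,800×36.13 = 72,390.8 + 391,587 + 1,112,804 = 1,576,781.8
volume = 2,740 + 20,300 + 30,800 = 53,840 L
S = 1,576,781.8 / 53,840 = 29.2864 ‰

29.29 ‰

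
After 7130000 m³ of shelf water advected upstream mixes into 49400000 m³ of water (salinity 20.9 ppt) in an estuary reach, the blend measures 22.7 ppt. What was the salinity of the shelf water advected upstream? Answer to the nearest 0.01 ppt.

Salt balance: 49,400,000×20.9 + 7,130,000×S = 56,530,000×22.7
1,032,460,000 + 7,130,000·S = 1,283,231,000
S = (1,283,231,000 − 1,032,460,000) / 7,130,000 = 35.1712 ppt

35.17 ppt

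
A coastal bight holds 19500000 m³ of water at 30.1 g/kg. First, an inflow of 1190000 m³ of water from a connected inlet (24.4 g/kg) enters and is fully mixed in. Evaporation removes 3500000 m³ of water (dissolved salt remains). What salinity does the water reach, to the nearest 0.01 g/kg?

After mixing: salt = 19,500,000×30.1 + 1,190,000×24.4 = 615,986,000; volume = 20,690,000 m³
After evaporation: salt unchanged = 615,986,000; volume = 20,690,000 − 3,500,000 = 17,190,000 m³
S = 615,986,000 / 17,190,000 = 35.834 g/kg

35.83 g/kg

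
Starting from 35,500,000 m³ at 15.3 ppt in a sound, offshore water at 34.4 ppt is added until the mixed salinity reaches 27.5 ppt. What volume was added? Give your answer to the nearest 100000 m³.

62800000 m³

Salt balance: 35,500,000×15.3 + V×34.4 = (35,500,000+V)×27.5
543,150,000 + 34.4V = 976,250,000 + 27.5V
433,100,000 = 6.9V
V = 62,768,115.94 m³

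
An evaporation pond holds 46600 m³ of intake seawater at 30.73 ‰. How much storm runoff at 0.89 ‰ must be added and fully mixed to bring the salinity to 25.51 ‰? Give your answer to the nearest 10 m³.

Salt balance: 46,600×30.73 + V×0.89 = (46,600+V)×25.51
1,432,018 + 0.89V = 1,188,766 + 25.51V
243,252 = 24.62V
V = 9,880.26 m³

9880 m³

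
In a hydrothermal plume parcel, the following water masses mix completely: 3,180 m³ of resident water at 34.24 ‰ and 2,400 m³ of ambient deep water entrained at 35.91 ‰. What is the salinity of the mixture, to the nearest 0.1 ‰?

Conserving salt mass:
salt = 3,180×34.24 + 2,400×35.91 = 108,883.2 + 86,184 = 195,067.2
volume = 3,180 + 2,400 = 5,580 m³
S = 195,067.2 / 5,580 = 34.958 ‰

35.0 ‰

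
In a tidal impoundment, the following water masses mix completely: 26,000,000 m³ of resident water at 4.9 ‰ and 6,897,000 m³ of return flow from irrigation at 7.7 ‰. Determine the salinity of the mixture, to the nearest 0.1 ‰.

5.5 ‰

Conserving salt mass:
salt = 26,000,000×4.9 + 6,897,000×7.7 = 127,400,000 + 53,106,900 = 180,506,900
volume = 26,000,000 + 6,897,000 = 32,897,000 m³
S = 180,506,900 / 32,897,000 = 5.487 ‰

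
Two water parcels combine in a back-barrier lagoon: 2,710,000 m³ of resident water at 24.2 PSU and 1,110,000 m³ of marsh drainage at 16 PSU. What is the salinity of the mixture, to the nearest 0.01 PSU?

Total salt / total volume:
salt = 2,710,000×24.2 + 1,110,000×16 = 65,582,000 + 17,760,000 = 83,342,000
volume = 2,710,000 + 1,110,000 = 3,820,000 m³
S = 83,342,000 / 3,820,000 = 21.8173 PSU

21.82 PSU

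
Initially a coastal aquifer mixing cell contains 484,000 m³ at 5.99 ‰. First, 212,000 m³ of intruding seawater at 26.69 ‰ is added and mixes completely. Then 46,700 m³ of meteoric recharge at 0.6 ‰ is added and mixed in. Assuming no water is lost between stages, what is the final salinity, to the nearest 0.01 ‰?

11.56 ‰

Conserving salt mass:
Initial salt = 484,000×5.99 = 2,899,160
After stage 1: salt = 2,899,160 + 212,000×26.69 = 8,557,440; volume = 696,000 m³; S = 12.295 ‰
After stage 2: salt = 8,557,440 + 46,700×0.6 = 8,585,460; volume = 742,700 m³
S = 8,585,460 / 742,700 = 11.5598 ‰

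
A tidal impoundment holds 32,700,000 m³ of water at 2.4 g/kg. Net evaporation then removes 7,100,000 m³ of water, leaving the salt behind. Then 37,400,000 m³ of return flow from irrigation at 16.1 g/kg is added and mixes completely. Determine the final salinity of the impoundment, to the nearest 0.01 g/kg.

10.80 g/kg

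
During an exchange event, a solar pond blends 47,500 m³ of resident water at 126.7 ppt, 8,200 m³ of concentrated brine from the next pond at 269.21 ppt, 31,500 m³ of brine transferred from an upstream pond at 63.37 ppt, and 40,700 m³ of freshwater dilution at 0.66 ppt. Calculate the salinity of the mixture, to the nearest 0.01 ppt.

80.13 ppt

Salt balance:
salt = 47,500×126.7 + 8,200×269.21 + 31,500×63.37 + 40,700×0.66 = 6,018,250 + 2,207,522 + 1,996,155 + 26,862 = 10,248,789
volume = 47,500 + 8,200 + 31,500 + 40,700 = 127,900 m³
S = 10,248,789 / 127,900 = 80.1313 ppt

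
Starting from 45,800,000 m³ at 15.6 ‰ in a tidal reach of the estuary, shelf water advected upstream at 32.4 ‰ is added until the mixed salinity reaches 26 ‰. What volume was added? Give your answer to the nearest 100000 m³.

74400000 m³

Salt balance: 45,800,000×15.6 + V×32.4 = (45,800,000+V)×26
714,480,000 + 32.4V = 1,190,800,000 + 26V
476,320,000 = 6.4V
V = 74,425,000 m³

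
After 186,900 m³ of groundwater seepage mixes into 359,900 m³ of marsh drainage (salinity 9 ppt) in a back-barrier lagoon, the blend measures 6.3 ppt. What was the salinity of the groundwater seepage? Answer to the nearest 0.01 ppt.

Salt balance: 359,900×9 + 186,900×S = 546,800×6.3
3,239,100 + 186,900·S = 3,444,840
S = (3,444,840 − 3,239,100) / 186,900 = 1.1008 ppt

1.10 ppt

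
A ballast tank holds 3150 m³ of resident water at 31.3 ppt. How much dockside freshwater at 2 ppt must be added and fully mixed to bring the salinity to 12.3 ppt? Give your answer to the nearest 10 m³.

Salt balance: 3,150×31.3 + V×2 = (3,150+V)×12.3
98,595 + 2V = 38,745 + 12.3V
59,850 = 10.3V
V = 5,810.68 m³

5810 m³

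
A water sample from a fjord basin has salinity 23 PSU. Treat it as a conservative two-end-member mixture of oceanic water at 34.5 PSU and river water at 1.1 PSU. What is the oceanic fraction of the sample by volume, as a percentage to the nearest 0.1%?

Let g be the oceanic fraction. Salt balance per unit volume:
g×34.5 + (1−g)×1.1 = 23
g = (23 − 1.1) / (34.5 − 1.1) = 21.9/33.4 = 0.6557

65.6%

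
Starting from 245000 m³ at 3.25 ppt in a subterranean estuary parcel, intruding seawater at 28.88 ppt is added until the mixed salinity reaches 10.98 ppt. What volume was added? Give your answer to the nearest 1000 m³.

106000 m³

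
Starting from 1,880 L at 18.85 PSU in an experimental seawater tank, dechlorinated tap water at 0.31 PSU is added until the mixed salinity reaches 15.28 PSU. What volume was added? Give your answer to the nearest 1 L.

448 L

Salt balance: 1,880×18.85 + V×0.31 = (1,880+V)×15.28
35,438 + 0.31V = 28,726.4 + 15.28V
6,711.6 = 14.97V
V = 448.34 L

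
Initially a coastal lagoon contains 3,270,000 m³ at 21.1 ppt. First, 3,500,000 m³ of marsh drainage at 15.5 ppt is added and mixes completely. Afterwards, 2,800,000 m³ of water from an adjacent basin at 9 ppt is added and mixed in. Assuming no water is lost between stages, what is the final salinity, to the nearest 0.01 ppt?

15.51 ppt

Weighted by volume,
Initial salt = 3,270,000×21.1 = 68,997,000
After stage 1: salt = 68,997,000 + 3,500,000×15.5 = 123,247,000; volume = 6,770,000 m³; S = 18.205 ppt
After stage 2: salt = 123,247,000 + 2,800,000×9 = 148,447,000; volume = 9,570,000 m³
S = 148,447,000 / 9,570,000 = 15.5117 ppt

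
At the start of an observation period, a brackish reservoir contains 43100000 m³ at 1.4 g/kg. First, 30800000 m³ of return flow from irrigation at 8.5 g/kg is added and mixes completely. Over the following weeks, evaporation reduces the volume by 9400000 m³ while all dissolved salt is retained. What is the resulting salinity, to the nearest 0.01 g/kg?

After mixing: salt = 43,100,000×1.4 + 30,800,000×8.5 = 322,140,000; volume = 73,900,000 m³
After evaporation: salt unchanged = 322,140,000; volume = 73,900,000 − 9,400,000 = 64,500,000 m³
S = 322,140,000 / 64,500,000 = 4.9944 g/kg

4.99 g/kg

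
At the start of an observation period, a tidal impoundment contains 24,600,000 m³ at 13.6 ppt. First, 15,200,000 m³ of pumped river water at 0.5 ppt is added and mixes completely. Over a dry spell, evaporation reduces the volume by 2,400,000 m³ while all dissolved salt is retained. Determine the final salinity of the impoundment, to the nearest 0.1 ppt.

After mixing: salt = 24,600,000×13.6 + 15,200,000×0.5 = 342,160,000; volume = 39,800,000 m³
After evaporation: salt unchanged = 342,160,000; volume = 39,800,000 − 2,400,000 = 37,400,000 m³
S = 342,160,000 / 37,400,000 = 9.1487 ppt

9.1 ppt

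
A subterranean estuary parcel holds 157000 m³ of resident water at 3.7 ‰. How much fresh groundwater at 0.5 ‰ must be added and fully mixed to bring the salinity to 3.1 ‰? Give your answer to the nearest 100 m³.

36200 m³

Salt balance: 157,000×3.7 + V×0.5 = (157,000+V)×3.1
580,900 + 0.5V = 486,700 + 3.1V
94,200 = 2.6V
V = 36,230.77 m³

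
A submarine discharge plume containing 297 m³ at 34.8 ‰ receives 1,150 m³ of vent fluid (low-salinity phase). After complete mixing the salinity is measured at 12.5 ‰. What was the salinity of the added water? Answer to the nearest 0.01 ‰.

Salt balance: 297×34.8 + 1,150×S = 1,447×12.5
10,335.6 + 1,150·S = 18,087.5
S = (18,087.5 − 10,335.6) / 1,150 = 6.7408 ‰

6.74 ‰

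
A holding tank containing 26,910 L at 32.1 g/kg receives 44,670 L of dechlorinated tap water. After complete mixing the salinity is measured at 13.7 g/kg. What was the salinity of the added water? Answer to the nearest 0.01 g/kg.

2.62 g/kg

Salt balance: 26,910×32.1 + 44,670×S = 71,580×13.7
863,811 + 44,670·S = 980,646
S = (980,646 − 863,811) / 44,670 = 2.6155 g/kg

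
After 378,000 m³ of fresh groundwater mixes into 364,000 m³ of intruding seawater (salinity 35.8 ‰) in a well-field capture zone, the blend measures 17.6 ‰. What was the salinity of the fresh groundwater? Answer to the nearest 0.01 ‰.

Salt balance: 364,000×35.8 + 378,000×S = 742,000×17.6
13,031,200 + 378,000·S = 13,059,200
S = (13,059,200 − 13,031,200) / 378,000 = 0.0741 ‰

0.07 ‰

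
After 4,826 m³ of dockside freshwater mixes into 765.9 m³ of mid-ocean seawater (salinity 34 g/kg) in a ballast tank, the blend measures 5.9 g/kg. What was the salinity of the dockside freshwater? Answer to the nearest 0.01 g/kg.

Salt balance: 765.9×34 + 4,826×S = 5,591.9×5.9
26,040.6 + 4,826·S = 32,992.21
S = (32,992.21 − 26,040.6) / 4,826 = 1.4404 g/kg

1.44 g/kg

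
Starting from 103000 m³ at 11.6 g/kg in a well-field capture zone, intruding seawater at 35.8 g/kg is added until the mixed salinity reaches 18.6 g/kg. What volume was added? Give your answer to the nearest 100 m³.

41900 m³

Salt balance: 103,000×11.6 + V×35.8 = (103,000+V)×18.6
1,194,800 + 35.8V = 1,915,800 + 18.6V
721,000 = 17.2V
V = 41,918.6 m³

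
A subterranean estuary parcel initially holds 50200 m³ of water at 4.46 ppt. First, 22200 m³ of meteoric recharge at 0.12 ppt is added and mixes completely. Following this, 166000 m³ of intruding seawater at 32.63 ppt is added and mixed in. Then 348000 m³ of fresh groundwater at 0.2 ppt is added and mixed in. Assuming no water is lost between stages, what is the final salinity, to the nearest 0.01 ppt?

9.74 ppt

Mass of salt is conserved:
Initial salt = 50,200×4.46 = 223,892
After stage 1: salt = 223,892 + 22,200×0.12 = 226,556; volume = 72,400 m³; S = 3.129 ppt
After stage 2: salt = 226,556 + 166,000×32.63 = 5,643,136; volume = 238,400 m³; S = 23.671 ppt
After stage 3: salt = 5,643,136 + 348,000×0.2 = 5,712,736; volume = 586,400 m³
S = 5,712,736 / 586,400 = 9.742 ppt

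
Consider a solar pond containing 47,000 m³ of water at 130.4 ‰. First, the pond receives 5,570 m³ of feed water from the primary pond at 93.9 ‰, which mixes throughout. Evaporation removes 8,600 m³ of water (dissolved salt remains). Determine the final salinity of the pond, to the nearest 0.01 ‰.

After mixing: salt = 47,000×130.4 + 5,570×93.9 = 6,651,823; volume = 52,570 m³
After evaporation: salt unchanged = 6,651,823; volume = 52,570 − 8,600 = 43,970 m³
S = 6,651,823 / 43,970 = 151.2809 ‰

151.28 ‰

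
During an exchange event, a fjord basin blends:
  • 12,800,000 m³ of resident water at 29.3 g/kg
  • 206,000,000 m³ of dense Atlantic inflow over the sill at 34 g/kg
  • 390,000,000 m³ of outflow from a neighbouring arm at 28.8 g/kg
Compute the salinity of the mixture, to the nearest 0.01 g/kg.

30.57 g/kg

Salt balance:
salt = 12,800,000×29.3 + 206,000,000×34 + 390,000,000×28.8 = 375,040,000 + 7,004,000,000 + 11,232,000,000 = 18,611,040,000
volume = 12,800,000 + 206,000,000 + 390,000,000 = 608,800,000 m³
S = 18,611,040,000 / 608,800,000 = 30.57 g/kg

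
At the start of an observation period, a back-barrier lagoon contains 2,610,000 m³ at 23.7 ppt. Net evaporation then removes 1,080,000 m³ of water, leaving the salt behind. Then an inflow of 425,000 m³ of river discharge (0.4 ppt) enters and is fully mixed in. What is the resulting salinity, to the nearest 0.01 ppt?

31.73 ppt

After evaporation: salt = 2,610,000×23.7 = 61,857,000; volume = 2,610,000 − 1,080,000 = 1,530,000 m³
After mixing: salt = 61,857,000 + 425,000×0.4 = 62,027,000; volume = 1,530,000 + 425,000 = 1,955,000 m³
S = 62,027,000 / 1,955,000 = 31.7274 ppt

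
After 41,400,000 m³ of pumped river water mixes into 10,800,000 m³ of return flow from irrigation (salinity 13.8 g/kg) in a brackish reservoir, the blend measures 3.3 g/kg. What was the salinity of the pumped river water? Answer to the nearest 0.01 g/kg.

Salt balance: 10,800,000×13.8 + 41,400,000×S = 52,200,000×3.3
149,040,000 + 41,400,000·S = 172,260,000
S = (172,260,000 − 149,040,000) / 41,400,000 = 0.5609 g/kg

0.56 g/kg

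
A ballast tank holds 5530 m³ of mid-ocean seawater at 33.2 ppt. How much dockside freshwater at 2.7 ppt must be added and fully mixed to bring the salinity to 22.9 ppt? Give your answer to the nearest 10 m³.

Salt balance: 5,530×33.2 + V×2.7 = (5,530+V)×22.9
183,596 + 2.7V = 126,637 + 22.9V
56,959 = 20.2V
V = 2,819.75 m³

2820 m³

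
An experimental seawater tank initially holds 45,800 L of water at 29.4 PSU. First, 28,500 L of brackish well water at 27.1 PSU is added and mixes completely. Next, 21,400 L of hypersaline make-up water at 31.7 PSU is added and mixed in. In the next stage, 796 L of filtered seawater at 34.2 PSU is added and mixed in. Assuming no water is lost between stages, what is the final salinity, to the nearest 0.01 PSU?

29.27 PSU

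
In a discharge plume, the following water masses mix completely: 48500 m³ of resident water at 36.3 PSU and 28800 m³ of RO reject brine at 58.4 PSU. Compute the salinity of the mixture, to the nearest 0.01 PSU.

44.53 PSU

Mass of salt is conserved:
salt = 48,500×36.3 + 28,800×58.4 = 1,760,550 + 1,681,920 = 3,442,470
volume = 48,500 + 28,800 = 77,300 m³
S = 3,442,470 / 77,300 = 44.5339 PSU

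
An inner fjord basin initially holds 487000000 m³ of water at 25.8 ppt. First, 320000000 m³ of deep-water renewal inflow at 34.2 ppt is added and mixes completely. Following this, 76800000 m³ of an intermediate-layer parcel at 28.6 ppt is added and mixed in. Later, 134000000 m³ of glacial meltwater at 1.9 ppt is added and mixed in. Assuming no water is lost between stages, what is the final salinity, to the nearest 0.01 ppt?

25.51 ppt

Salt balance:
Initial salt = 487,000,000×25.8 = 12,564,600,000
After stage 1: salt = 12,564,600,000 + 320,000,000×34.2 = 23,508,600,000; volume = 807,000,000 m³; S = 29.131 ppt
After stage 2: salt = 23,508,600,000 + 76,800,000×28.6 = 25,705,080,000; volume = 883,800,000 m³; S = 29.085 ppt
After stage 3: salt = 25,705,080,000 + 134,000,000×1.9 = 25,959,680,000; volume = 1,017,800,000 m³
S = 25,959,680,000 / 1,017,800,000 = 25.5057 ppt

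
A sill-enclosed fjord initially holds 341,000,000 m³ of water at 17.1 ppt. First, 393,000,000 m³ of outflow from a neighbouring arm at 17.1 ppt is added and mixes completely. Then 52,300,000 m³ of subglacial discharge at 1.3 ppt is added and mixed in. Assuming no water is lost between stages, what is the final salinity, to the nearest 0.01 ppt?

Weighted by volume,
Initial salt = 341,000,000×17.1 = 5,831,100,000
After stage 1: salt = 5,831,100,000 + 393,000,000×17.1 = 12,551,400,000; volume = 734,000,000 m³; S = 17.1 ppt
After stage 2: salt = 12,551,400,000 + 52,300,000×1.3 = 12,619,390,000; volume = 786,300,000 m³
S = 12,619,390,000 / 786,300,000 = 16.0491 ppt

16.05 ppt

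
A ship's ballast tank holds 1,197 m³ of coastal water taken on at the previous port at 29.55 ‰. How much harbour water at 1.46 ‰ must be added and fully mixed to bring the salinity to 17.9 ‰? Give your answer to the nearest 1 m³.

Salt balance: 1,197×29.55 + V×1.46 = (1,197+V)×17.9
35,371.35 + 1.46V = 21,426.3 + 17.9V
13,945.05 = 16.44V
V = 848.24 m³

848 m³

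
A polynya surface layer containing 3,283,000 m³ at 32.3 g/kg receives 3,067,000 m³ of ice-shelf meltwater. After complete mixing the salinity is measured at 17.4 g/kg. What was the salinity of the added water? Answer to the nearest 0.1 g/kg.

Salt balance: 3,283,000×32.3 + 3,067,000×S = 6,350,000×17.4
106,040,900 + 3,067,000·S = 110,490,000
S = (110,490,000 − 106,040,900) / 3,067,000 = 1.4506 g/kg

1.5 g/kg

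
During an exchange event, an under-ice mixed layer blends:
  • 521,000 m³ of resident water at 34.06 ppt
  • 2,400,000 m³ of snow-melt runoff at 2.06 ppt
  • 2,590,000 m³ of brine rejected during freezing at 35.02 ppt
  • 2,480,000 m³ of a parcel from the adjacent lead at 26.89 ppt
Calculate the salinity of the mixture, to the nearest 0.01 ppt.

Salt balance:
salt = 521,000×34.06 + 2,400,000×2.06 + 2,590,000×35.02 + 2,480,000×26.89 = 17,745,260 + 4,944,000 + 90,701,800 + 66,687,200 = 180,078,260
volume = 521,000 + 2,400,000 + 2,590,000 + 2,480,000 = 7,991,000 m³
S = 180,078,260 / 7,991,000 = 22.5351 ppt

22.54 ppt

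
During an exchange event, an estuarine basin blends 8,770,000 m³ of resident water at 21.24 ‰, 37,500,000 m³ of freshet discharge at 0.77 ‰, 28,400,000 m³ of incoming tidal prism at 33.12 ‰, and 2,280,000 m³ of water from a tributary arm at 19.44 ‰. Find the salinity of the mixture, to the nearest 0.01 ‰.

15.60 ‰

Conserving salt mass:
salt = 8,770,000×21.24 + 37,500,000×0.77 + 28,400,000×33.12 + 2,280,000×19.44 = 186,274,800 + 28,875,000 + 940,608,000 + 44,323,200 = 1,200,081,000
volume = 8,770,000 + 37,500,000 + 28,400,000 + 2,280,000 = 76,950,000 m³
S = 1,200,081,000 / 76,950,000 = 15.5956 ‰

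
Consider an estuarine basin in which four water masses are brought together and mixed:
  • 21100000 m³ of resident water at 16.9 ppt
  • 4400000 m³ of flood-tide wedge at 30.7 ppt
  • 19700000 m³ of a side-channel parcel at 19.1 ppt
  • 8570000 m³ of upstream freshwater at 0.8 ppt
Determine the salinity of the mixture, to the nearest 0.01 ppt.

Mass of salt is conserved:
salt = 21,100,000×16.9 + 4,400,000×30.7 + 19,700,000×19.1 + 8,570,000×0.8 = 356,590,000 + 135,080,000 + 376,270,000 + 6,856,000 = 874,796,000
volume = 21,100,000 + 4,400,000 + 19,700,000 + 8,570,000 = 53,770,000 m³
S = 874,796,000 / 53,770,000 = 16.2692 ppt

16.27 ppt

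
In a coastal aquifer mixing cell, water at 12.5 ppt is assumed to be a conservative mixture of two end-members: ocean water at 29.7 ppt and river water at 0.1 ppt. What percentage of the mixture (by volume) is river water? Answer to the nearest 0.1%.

Let f be the freshwater fraction. Salt balance per unit volume:
f×0.1 + (1−f)×29.7 = 12.5
f = (29.7 − 12.5) / (29.7 − 0.1) = 17.2/29.6 = 0.5811

58.1%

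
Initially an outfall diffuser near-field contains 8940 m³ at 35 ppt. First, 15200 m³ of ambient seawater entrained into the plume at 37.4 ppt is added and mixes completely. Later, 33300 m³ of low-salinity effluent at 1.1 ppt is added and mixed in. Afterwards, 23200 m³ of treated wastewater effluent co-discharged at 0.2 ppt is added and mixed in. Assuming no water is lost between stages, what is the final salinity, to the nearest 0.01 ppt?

11.44 ppt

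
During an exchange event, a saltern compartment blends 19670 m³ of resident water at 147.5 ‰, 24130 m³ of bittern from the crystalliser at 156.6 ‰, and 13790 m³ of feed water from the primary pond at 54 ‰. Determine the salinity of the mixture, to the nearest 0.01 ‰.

128.92 ‰

Salt balance:
salt = 19,670×147.5 + 24,130×156.6 + 13,790×54 = 2,901,325 + 3,778,758 + 744,660 = 7,424,743
volume = 19,670 + 24,130 + 13,790 = 57,590 m³
S = 7,424,743 / 57,590 = 128.9242 ‰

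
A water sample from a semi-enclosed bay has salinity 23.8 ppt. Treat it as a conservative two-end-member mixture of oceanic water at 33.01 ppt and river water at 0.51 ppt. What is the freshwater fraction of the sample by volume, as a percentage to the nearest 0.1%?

28.3%

Let f be the freshwater fraction. Salt balance per unit volume:
f×0.51 + (1−f)×33.01 = 23.8
f = (33.01 − 23.8) / (33.01 − 0.51) = 9.21/32.5 = 0.2834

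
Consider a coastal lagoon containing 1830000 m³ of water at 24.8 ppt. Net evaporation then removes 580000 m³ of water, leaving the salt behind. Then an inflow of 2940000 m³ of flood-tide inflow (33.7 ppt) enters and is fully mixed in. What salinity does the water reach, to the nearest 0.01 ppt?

34.48 ppt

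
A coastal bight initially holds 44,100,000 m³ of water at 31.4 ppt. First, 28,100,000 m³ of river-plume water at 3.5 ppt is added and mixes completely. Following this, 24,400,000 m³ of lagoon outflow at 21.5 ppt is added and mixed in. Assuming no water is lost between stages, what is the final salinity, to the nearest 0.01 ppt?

20.78 ppt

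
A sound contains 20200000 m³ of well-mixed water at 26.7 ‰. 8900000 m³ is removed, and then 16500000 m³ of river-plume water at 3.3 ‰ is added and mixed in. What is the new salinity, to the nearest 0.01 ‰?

Remaining after removal: 11,300,000 m³ at 26.7 ‰ (salt = 301,710,000)
After addition: salt = 301,710,000 + 16,500,000×3.3 = 356,160,000; volume = 27,800,000 m³
S = 356,160,000 / 27,800,000 = 12.8115 ‰

12.81 ‰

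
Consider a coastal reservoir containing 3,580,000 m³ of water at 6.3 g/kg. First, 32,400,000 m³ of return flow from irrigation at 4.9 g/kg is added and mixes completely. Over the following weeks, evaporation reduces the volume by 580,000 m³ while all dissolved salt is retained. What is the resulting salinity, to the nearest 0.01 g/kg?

5.12 g/kg

After mixing: salt = 3,580,000×6.3 + 32,400,000×4.9 = 181,314,000; volume = 35,980,000 m³
After evaporation: salt unchanged = 181,314,000; volume = 35,980,000 − 580,000 = 35,400,000 m³
S = 181,314,000 / 35,400,000 = 5.1219 g/kg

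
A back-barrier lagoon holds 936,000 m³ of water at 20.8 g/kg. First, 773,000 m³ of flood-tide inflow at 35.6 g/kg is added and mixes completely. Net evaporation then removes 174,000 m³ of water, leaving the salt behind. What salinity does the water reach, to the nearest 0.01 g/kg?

30.61 g/kg

After mixing: salt = 936,000×20.8 + 773,000×35.6 = 46,987,600; volume = 1,709,000 m³
After evaporation: salt unchanged = 46,987,600; volume = 1,709,000 − 174,000 = 1,535,000 m³
S = 46,987,600 / 1,535,000 = 30.6108 g/kg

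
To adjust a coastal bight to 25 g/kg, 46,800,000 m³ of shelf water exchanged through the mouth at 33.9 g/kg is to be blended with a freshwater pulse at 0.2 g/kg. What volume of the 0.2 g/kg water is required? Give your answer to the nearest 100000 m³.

16800000 m³

Salt balance: 46,800,000×33.9 + V×0.2 = (46,800,000+V)×25
1,586,520,000 + 0.2V = 1,170,000,000 + 25V
416,520,000 = 24.8V
V = 16,795,161.29 m³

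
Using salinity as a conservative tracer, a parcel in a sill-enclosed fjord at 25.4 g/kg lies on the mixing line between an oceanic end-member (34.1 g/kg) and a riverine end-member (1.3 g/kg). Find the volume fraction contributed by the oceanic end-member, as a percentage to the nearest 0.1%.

Let g be the oceanic fraction. Salt balance per unit volume:
g×34.1 + (1−g)×1.3 = 25.4
g = (25.4 − 1.3) / (34.1 − 1.3) = 24.1/32.8 = 0.7348

73.5%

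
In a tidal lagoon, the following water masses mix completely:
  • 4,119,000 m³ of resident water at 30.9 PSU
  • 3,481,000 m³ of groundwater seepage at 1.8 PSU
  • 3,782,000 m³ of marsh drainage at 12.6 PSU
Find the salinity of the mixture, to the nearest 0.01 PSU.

Total salt / total volume:
salt = 4,119,000×30.9 + 3,481,000×1.8 + 3,782,000×12.6 = 127,277,100 + 6,265,800 + 47,653,200 = 181,196,100
volume = 4,119,000 + 3,481,000 + 3,782,000 = 11,382,000 m³
S = 181,196,100 / 11,382,000 = 15.9195 PSU

15.92 PSU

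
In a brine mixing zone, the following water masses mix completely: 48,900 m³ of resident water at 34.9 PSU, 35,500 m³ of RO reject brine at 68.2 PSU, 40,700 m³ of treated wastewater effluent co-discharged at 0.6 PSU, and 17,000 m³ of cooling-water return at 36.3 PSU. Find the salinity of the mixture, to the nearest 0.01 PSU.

33.56 PSU

Total salt / total volume:
salt = 48,900×34.9 + 35,500×68.2 + 40,700×0.6 + 17,000×36.3 = 1,706,610 + 2,421,100 + 24,420 + 617,100 = 4,769,230
volume = 48,900 + 35,500 + 40,700 + 17,000 = 142,100 m³
S = 4,769,230 / 142,100 = 33.5625 PSU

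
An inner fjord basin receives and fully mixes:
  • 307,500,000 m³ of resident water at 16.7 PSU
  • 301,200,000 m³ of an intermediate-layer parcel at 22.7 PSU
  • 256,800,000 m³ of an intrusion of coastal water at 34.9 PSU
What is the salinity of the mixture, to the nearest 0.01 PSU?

By conservation of dissolved salt,
salt = 307,500,000×16.7 + 301,200,000×22.7 + 256,800,000×34.9 = 5,135,250,000 + 6,837,240,000 + 8,962,320,000 = 20,934,810,000
volume = 307,500,000 + 301,200,000 + 256,800,000 = 865,500,000 m³
S = 20,934,810,000 / 865,500,000 = 24.1881 PSU

24.19 PSU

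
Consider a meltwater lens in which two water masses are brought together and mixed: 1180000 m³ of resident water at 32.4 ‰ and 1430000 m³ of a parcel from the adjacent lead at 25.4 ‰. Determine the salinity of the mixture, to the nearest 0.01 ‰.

Weighted by volume,
salt = 1,180,000×32.4 + 1,430,000×25.4 = 38,232,000 + 36,322,000 = 74,554,000
volume = 1,180,000 + 1,430,000 = 2,610,000 m³
S = 74,554,000 / 2,610,000 = 28.5648 ‰

28.56 ‰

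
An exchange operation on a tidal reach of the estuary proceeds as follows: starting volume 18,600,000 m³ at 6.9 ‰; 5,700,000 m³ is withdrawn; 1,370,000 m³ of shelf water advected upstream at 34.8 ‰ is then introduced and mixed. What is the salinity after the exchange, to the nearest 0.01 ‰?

Remaining after removal: 12,900,000 m³ at 6.9 ‰ (salt = 89,010,000)
After addition: salt = 89,010,000 + 1,370,000×34.8 = 136,686,000; volume = 14,270,000 m³
S = 136,686,000 / 14,270,000 = 9.5786 ‰

9.58 ‰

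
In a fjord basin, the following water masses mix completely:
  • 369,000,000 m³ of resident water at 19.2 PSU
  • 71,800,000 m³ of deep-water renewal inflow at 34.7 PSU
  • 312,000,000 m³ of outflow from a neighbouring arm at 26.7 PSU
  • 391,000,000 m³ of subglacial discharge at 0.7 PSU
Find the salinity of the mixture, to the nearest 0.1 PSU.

15.9 PSU

By conservation of dissolved salt,
salt = 369,000,000×19.2 + 71,800,000×34.7 + 312,000,000×26.7 + 391,000,000×0.7 = 7,084,800,000 + 2,491,460,000 + 8,330,400,000 + 273,700,000 = 18,180,360,000
volume = 369,000,000 + 71,800,000 + 312,000,000 + 391,000,000 = 1,143,800,000 m³
S = 18,180,360,000 / 1,143,800,000 = 15.895 PSU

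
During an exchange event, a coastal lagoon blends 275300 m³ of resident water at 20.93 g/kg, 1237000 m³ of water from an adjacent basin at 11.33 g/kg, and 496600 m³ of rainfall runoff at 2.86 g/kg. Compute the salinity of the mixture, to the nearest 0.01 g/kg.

Mass of salt is conserved:
salt = 275,300×20.93 + 1,237,000×11.33 + 496,600×2.86 = 5,762,029 + 14,015,210 + 1,420,276 = 21,197,515
volume = 275,300 + 1,237,000 + 496,600 = 2,008,900 m³
S = 21,197,515 / 2,008,900 = 10.5518 g/kg

10.55 g/kg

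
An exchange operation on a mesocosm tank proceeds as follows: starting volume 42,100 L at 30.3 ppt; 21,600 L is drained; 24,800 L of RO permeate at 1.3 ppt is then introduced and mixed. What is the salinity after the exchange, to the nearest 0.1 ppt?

14.4 ppt

Remaining after removal: 20,500 L at 30.3 ppt (salt = 621,150)
After addition: salt = 621,150 + 24,800×1.3 = 653,390; volume = 45,300 L
S = 653,390 / 45,300 = 14.4236 ppt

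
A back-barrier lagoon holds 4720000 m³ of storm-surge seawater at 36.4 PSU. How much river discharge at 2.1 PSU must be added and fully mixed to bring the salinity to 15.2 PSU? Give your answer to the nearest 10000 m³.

Salt balance: 4,720,000×36.4 + V×2.1 = (4,720,000+V)×15.2
171,808,000 + 2.1V = 71,744,000 + 15.2V
100,064,000 = 13.1V
V = 7,638,473.28 m³

7640000 m³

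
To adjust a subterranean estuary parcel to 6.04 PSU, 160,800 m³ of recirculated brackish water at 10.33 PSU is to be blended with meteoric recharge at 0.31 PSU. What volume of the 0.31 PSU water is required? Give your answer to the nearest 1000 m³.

120000 m³

Salt balance: 160,800×10.33 + V×0.31 = (160,800+V)×6.04
1,661,064 + 0.31V = 971,232 + 6.04V
689,832 = 5.73V
V = 120,389.53 m³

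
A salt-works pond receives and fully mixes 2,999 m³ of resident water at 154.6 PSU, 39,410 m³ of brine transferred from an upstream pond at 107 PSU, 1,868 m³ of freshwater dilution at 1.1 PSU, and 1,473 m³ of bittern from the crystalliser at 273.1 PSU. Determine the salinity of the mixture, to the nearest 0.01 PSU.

111.14 PSU

Total salt / total volume:
salt = 2,999×154.6 + 39,410×107 + 1,868×1.1 + 1,473×273.1 = 463,645.4 + 4,216,870 + 2,054.8 + 402,276.3 = 5,084,846.5
volume = 2,999 + 39,410 + 1,868 + 1,473 = 45,750 m³
S = 5,084,846.5 / 45,750 = 111.1442 PSU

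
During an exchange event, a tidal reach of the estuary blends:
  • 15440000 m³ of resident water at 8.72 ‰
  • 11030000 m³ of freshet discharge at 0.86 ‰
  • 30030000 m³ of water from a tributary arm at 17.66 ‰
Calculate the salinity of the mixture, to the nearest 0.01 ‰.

Weighted by volume,
salt = 15,440,000×8.72 + 11,030,000×0.86 + 30,030,000×17.66 = 134,636,800 + 9,485,800 + 530,329,800 = 674,452,400
volume = 15,440,000 + 11,030,000 + 30,030,000 = 56,500,000 m³
S = 674,452,400 / 56,500,000 = 11.9372 ‰

11.94 ‰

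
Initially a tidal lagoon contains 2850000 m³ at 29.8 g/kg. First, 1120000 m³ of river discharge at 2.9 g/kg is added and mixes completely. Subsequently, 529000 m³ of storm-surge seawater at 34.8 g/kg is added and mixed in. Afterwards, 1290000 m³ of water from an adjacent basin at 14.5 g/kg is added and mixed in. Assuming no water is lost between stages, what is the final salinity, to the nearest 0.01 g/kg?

Conserving salt mass:
Initial salt = 2,850,000×29.8 = 84,930,000
After stage 1: salt = 84,930,000 + 1,120,000×2.9 = 88,178,000; volume = 3,970,000 m³; S = 22.211 g/kg
After stage 2: salt = 88,178,000 + 529,000×34.8 = 106,587,200; volume = 4,499,000 m³; S = 23.691 g/kg
After stage 3: salt = 106,587,200 + 1,290,000×14.5 = 125,292,200; volume = 5,789,000 m³
S = 125,292,200 / 5,789,000 = 21.6432 g/kg

21.64 g/kg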